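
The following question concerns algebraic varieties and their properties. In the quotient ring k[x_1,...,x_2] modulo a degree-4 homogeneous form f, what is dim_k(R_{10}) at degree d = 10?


For R = k[x_1,...,x_n]/(f) with f homogeneous of degree e:
The Hilbert series is (1 - t^e)/(1 - t)^n.
So h(d) = C(d+n-1, n-1) - C(d-e+n-1, n-1) for d >= e.
With n=2, e=4, d=10:
C(10+2-1, 2-1) = C(11, 1) = 11
C(10-4+2-1, 2-1) = C(7, 1) = 7
h(10) = 11 - 7 = 4

4


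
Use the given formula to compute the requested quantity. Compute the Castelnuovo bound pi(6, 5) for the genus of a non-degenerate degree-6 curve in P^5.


Castelnuovo's bound: write d - 1 = m(r-1) + epsilon with 0 <= epsilon < r-1.
d - 1 = 6 - 1 = 5
r - 1 = 5 - 1 = 4
5 = 1*4 + 1, so m = 1, epsilon = 1
pi(d, r) = m(m-1)(r-1)/2 + m*epsilon
= 1*0*4/2 + 1*1
= 0/2 + 1
= 0 + 1 = 1

1


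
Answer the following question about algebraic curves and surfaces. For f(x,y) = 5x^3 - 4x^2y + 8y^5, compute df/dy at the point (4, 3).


df/dy = (-4)*x^2 + 5*8*y^4
At (4,3): (-4)*4^2 + 5*8*3^4
= -64 + 3240
= 3176

3176


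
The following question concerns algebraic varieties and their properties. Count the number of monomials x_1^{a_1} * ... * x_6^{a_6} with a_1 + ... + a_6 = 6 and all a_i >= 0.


The number of degree-6 monomials in 6 variables is C(d+n-1, n-1).
= C(6+6-1, 6-1) = C(11, 5)
= 462

462


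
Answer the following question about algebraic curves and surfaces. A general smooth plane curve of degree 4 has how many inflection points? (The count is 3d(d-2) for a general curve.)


For a general smooth plane curve C of degree d, the inflection points are
the intersection of C with its Hessian curve, which has degree 3(d-2).
By Bezout, the total intersection number is d * 3(d-2) = 4 * 6 = 24.
For a general curve every flex is ordinary, so each contributes
multiplicity 1 to C·Hess(C), and the number of distinct inflection
points is 3d(d-2).
Inflection points = 3*4*(4-2) = 3*4*2 = 24

24


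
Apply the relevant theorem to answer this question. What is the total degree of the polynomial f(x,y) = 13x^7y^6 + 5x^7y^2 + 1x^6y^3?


Examine each term for its total degree (sum of exponents).
  Term '13x^7y^6' has total degree 7+6 = 13.
  Term '5x^7y^2' has total degree 7+2 = 9.
  Term '1x^6y^3' has total degree 6+3 = 9.
The maximum total degree among all terms is 13.

13


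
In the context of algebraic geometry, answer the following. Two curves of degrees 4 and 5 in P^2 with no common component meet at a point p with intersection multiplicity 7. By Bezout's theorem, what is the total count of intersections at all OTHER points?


By Bezout's theorem, the total intersection number is d1 * d2.
Total = 4 * 5 = 20
Intersection multiplicity at p = 7
Remaining intersections = 20 - 7 = 13

13


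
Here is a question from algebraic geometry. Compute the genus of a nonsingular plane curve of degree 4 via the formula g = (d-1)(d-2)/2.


Using the genus formula for smooth plane curves:
g = (d-1)(d-2)/2
g = (4-1)(4-2)/2
g = 3*2/2
g = 6/2 = 3

3


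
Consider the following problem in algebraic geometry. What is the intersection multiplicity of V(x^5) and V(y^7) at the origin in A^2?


The intersection multiplicity of V(x^a) and V(y^b) at the origin is:
I(O; V(x^5), V(y^7)) = dim_k(k[x,y]/(x^5, y^7))
A basis for k[x,y]/(x^5, y^7) is the set of monomials x^i * y^j
where 0 <= i < 5 and 0 <= j < 7.
The number of such monomials is 5 * 7 = 35

35


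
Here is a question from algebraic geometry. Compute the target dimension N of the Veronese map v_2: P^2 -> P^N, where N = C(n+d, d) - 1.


The Veronese embedding v_d: P^n -> P^N maps each point to all
degree-d monomials in n+1 homogeneous coordinates.
N = C(n+d, d) - 1
N = C(2+2, 2) - 1
N = C(4, 2) - 1
C(4, 2) = 6
N = 6 - 1 = 5

5


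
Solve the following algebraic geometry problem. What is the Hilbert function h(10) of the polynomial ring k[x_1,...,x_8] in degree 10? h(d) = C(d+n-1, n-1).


The Hilbert function for the polynomial ring in 8 variables is:
h(d) = C(d+n-1, n-1)
h(10) = C(10+8-1, 8-1) = C(17, 7)
= 17! / (7! * 10!)
= 19448

19448


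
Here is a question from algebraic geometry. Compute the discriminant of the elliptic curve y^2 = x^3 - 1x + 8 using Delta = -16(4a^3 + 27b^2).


Compute each component:
4a^3 = 4*(-1)^3 = 4*(-1) = -4
27b^2 = 27*8^2 = 27*64 = 1728
4a^3 + 27b^2 = -4 + 1728 = 1724
Delta = -16*1724 = -27584

-27584


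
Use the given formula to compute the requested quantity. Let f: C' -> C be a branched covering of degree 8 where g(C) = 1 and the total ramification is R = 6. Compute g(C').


Riemann-Hurwitz formula: 2g' - 2 = d(2g - 2) + R
Given: d = 8, g = 1, R = 6
2g' - 2 = 8*(2*1 - 2) + 6
2g' - 2 = 8*0 + 6
2g' - 2 = 0 + 6 = 6
2g' = 8
g' = 4

4


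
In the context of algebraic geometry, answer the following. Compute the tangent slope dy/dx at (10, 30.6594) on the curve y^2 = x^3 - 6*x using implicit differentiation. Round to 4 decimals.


Using implicit differentiation of y^2 = x^3 - 6*x:
2y * dy/dx = 3x^2 - 6
dy/dx = (3x^2 - 6)/(2y)
Numerator: 3*10^2 - 6 = 294
Denominator: 2*30.6594 = 61.3188
dy/dx = 294/61.3188 = 4.7946

4.7946


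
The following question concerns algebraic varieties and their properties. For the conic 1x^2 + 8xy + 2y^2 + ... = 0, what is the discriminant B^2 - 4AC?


The discriminant of a conic Ax^2 + Bxy + Cy^2 + ... = 0 is B^2 - 4AC.
B^2 = 8^2 = 64
4AC = 4*1*2 = 8
Discriminant = 64 - 8 = 56

56


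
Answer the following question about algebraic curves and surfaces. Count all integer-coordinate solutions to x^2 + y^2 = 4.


Systematically check integer values of x where x^2 <= 4.
For each valid x, check if 4 - x^2 is a perfect square.
x=0: 4 - 0 = 4, sqrt = 2 (valid)
x=2: 4 - 4 = 0, sqrt = 0 (valid)
Total integer solutions found: 4

4


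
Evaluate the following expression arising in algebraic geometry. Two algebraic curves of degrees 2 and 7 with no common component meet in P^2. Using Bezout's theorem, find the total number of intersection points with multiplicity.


Bezout's theorem states the intersection count equals the product of degrees.
Intersection count = 2 * 7 = 14

14


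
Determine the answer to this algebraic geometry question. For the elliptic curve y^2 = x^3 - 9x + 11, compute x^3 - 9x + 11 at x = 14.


Compute x^3 - 9x + 11 at x = 14:
x^3 = 14^3 = 2744
(-9)*x = (-9)*14 = -126
Sum: 2744 - 126 + 11 = 2629

2629


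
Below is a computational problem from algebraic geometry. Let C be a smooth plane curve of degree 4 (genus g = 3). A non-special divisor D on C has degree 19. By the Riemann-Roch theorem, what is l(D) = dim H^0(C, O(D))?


First, compute the genus of a smooth plane curve of degree 4:
g = (d-1)(d-2)/2 = (4-1)(4-2)/2 = 3
For a non-special divisor D (i.e., h^1(D) = 0), Riemann-Roch gives:
l(D) = deg(D) - g + 1
Since deg(D) = 19 >= 2g - 1 = 5, D is non-special.
l(D) = 19 - 3 + 1 = 17

17


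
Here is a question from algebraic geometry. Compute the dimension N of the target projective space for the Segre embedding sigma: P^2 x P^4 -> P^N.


The Segre embedding maps P^m x P^n into P^N via
all products of coordinates from each factor.
N = (m+1)(n+1) - 1
N = (2+1)(4+1) - 1
N = 3*5 - 1
N = 15 - 1 = 14

14


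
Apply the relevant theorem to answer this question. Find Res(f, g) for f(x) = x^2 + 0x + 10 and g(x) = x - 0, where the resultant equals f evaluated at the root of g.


For Res(f, x - c), we evaluate f at x = c.
f(0) = 0^2 + 0*0 + 10
= 0 + 0 + 10
= 0 + 10 = 10
Res(f, g) = 10

10


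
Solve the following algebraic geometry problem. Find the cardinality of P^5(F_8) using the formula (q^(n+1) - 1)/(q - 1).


P^5(F_8) has (q^(n+1) - 1)/(q - 1) points.
= 8^5 + 8^4 + 8^3 + 8^2 + 8^1 + 8^0
= 32768 + 4096 + 512 + 64 + 8 + 1
= 37449

37449


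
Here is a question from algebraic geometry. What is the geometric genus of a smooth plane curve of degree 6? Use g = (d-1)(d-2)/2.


Using the genus formula for smooth plane curves:
g = (d-1)(d-2)/2
g = (6-1)(6-2)/2
g = 5*4/2
g = 20/2 = 10

10


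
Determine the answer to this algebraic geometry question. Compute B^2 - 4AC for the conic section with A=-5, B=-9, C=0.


The discriminant of a conic Ax^2 + Bxy + Cy^2 + ... = 0 is B^2 - 4AC.
B^2 = (-9)^2 = 81
4AC = 4*(-5)*0 = 0
Discriminant = 81 + 0 = 81

81


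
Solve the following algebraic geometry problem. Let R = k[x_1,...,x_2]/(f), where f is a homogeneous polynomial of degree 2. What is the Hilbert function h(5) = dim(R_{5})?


For R = k[x_1,...,x_n]/(f) with f homogeneous of degree e:
The Hilbert series is (1 - t^e)/(1 - t)^n.
So h(d) = C(d+n-1, n-1) - C(d-e+n-1, n-1) for d >= e.
With n=2, e=2, d=5:
C(5+2-1, 2-1) = C(6, 1) = 6
C(5-2+2-1, 2-1) = C(4, 1) = 4
h(5) = 6 - 4 = 2

2


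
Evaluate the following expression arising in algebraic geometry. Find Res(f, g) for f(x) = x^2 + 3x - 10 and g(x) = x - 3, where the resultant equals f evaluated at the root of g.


For Res(f, x - c), we evaluate f at x = c.
f(3) = 3^2 + 3*3 - 10
= 9 + 9 - 10
= 18 - 10 = 8
Res(f, g) = 8

8


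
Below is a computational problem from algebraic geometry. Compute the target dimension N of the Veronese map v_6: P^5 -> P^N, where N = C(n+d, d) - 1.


The Veronese embedding v_d: P^n -> P^N maps each point to all
degree-d monomials in n+1 homogeneous coordinates.
N = C(n+d, d) - 1
N = C(5+6, 6) - 1
N = C(11, 6) - 1
C(11, 6) = 462
N = 462 - 1 = 461

461


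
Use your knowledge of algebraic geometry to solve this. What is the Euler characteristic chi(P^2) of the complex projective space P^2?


The complex projective space P^2 has one cell in each even real dimension 0, 2, ..., 4.
The cohomology groups are H^{2k}(P^2) = Z for k = 0,...,2, and 0 otherwise.
Euler characteristic = sum of Betti numbers = 1 per even-dimensional cohomology group.
chi(P^2) = 2 + 1 = 3

3


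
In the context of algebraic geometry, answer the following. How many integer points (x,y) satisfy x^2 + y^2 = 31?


Systematically check integer values of x where x^2 <= 31.
For each valid x, check if 31 - x^2 is a perfect square.
Total integer solutions found: 0

0


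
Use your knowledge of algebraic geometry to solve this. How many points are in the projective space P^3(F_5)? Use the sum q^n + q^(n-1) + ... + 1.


P^3(F_5) has (q^(n+1) - 1)/(q - 1) points.
= 5^3 + 5^2 + 5^1 + 5^0
= 125 + 25 + 5 + 1
= 156

156


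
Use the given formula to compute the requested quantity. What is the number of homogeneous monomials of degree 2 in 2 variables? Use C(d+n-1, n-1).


The number of degree-2 monomials in 2 variables is C(d+n-1, n-1).
= C(2+2-1, 2-1) = C(3, 1)
= 3

3


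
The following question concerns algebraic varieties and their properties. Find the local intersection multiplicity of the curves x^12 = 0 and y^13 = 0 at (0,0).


The intersection multiplicity of V(x^a) and V(y^b) at the origin is:
I(O; V(x^12), V(y^13)) = dim_k(k[x,y]/(x^12, y^13))
A basis for k[x,y]/(x^12, y^13) is the set of monomials x^i * y^j
where 0 <= i < 12 and 0 <= j < 13.
The number of such monomials is 12 * 13 = 156

156


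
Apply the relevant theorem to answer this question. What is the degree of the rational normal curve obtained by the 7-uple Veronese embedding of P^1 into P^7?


The rational normal curve in P^7 is the image of P^1 under the 7-uple Veronese.
A general hyperplane in P^7 pulls back to a degree-7 form on P^1, which has 7 zeros,
so the curve meets a general hyperplane in 7 points. Degree = 7.

7


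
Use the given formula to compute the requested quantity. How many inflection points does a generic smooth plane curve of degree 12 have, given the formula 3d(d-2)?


For a general smooth plane curve C of degree d, the inflection points are
the intersection of C with its Hessian curve, which has degree 3(d-2).
By Bezout, the total intersection number is d * 3(d-2) = 12 * 30 = 360.
For a general curve every flex is ordinary, so each contributes
multiplicity 1 to C·Hess(C), and the number of distinct inflection
points is 3d(d-2).
Inflection points = 3*12*(12-2) = 3*12*10 = 360

360


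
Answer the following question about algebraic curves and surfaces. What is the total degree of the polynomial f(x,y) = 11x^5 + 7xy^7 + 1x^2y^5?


Examine each term for its total degree (sum of exponents).
  Term '11x^5' has total degree 5+0 = 5.
  Term '7xy^7' has total degree 1+7 = 8.
  Term '1x^2y^5' has total degree 2+5 = 7.
The maximum total degree among all terms is 8.

8


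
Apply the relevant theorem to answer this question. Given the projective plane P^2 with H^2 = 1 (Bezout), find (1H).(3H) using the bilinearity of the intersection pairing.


Using bilinearity of the intersection pairing on the projective plane P^2:
(aH).(bH) = ab * (H.H)
We have H^2 = 1 (Bezout).
D.E = (1H).(3H) = 1*3*1
= 3*1
= 3

3


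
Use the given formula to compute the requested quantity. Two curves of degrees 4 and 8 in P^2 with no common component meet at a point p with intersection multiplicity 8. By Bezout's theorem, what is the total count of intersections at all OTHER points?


By Bezout's theorem, the total intersection number is d1 * d2.
Total = 4 * 8 = 32
Intersection multiplicity at p = 8
Remaining intersections = 32 - 8 = 24

24


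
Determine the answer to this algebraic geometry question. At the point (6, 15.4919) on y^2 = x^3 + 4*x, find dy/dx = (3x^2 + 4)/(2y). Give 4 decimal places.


Using implicit differentiation of y^2 = x^3 + 4*x:
2y * dy/dx = 3x^2 + 4
dy/dx = (3x^2 + 4)/(2y)
Numerator: 3*6^2 + 4 = 112
Denominator: 2*15.4919 = 30.9838
dy/dx = 112/30.9838 = 3.6148

3.6148


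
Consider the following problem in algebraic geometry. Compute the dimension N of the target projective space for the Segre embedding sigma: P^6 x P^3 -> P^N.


The Segre embedding maps P^m x P^n into P^N via
all products of coordinates from each factor.
N = (m+1)(n+1) - 1
N = (6+1)(3+1) - 1
N = 7*4 - 1
N = 28 - 1 = 27

27


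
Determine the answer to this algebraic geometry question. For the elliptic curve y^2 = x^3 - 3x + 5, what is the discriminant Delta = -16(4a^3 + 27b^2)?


Compute each component:
4a^3 = 4*(-3)^3 = 4*(-27) = -108
27b^2 = 27*5^2 = 27*25 = 675
4a^3 + 27b^2 = -108 + 675 = 567
Delta = -16*567 = -9072

-9072


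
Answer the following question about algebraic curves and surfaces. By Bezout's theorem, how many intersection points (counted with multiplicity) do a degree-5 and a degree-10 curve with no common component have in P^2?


Bezout's theorem states the intersection count equals the product of degrees.
Intersection count = 5 * 10 = 50

50


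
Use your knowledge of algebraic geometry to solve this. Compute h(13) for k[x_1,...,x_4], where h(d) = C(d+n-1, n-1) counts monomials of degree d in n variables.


The Hilbert function for the polynomial ring in 4 variables is:
h(d) = C(d+n-1, n-1)
h(13) = C(13+4-1, 4-1) = C(16, 3)
= 16! / (3! * 13!)
= 560

560


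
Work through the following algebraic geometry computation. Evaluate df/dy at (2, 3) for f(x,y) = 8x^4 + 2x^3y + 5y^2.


df/dy = 2*x^3 + 2*5*y^1
At (2,3): 2*2^3 + 2*5*3^1
= 16 + 30
= 46

46


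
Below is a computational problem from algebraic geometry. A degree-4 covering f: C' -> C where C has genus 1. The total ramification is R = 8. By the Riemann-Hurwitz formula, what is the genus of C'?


Riemann-Hurwitz formula: 2g' - 2 = d(2g - 2) + R
Given: d = 4, g = 1, R = 8
2g' - 2 = 4*(2*1 - 2) + 8
2g' - 2 = 4*0 + 8
2g' - 2 = 0 + 8 = 8
2g' = 10
g' = 5

5


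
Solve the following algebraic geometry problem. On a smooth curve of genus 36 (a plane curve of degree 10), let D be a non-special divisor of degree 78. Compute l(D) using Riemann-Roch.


First, compute the genus of a smooth plane curve of degree 10:
g = (d-1)(d-2)/2 = (10-1)(10-2)/2 = 36
For a non-special divisor D (i.e., h^1(D) = 0), Riemann-Roch gives:
l(D) = deg(D) - g + 1
Since deg(D) = 78 >= 2g - 1 = 71, D is non-special.
l(D) = 78 - 36 + 1 = 43

43


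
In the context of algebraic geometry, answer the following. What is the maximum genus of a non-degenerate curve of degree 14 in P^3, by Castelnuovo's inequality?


Castelnuovo's bound: write d - 1 = m(r-1) + epsilon with 0 <= epsilon < r-1.
d - 1 = 14 - 1 = 13
r - 1 = 3 - 1 = 2
13 = 6*2 + 1, so m = 6, epsilon = 1
pi(d, r) = m(m-1)(r-1)/2 + m*epsilon
= 6*5*2/2 + 6*1
= 60/2 + 6
= 30 + 6 = 36

36


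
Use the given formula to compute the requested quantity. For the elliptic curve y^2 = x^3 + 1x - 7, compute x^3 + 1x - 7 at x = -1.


Compute x^3 + 1x - 7 at x = -1:
x^3 = (-1)^3 = -1
1*x = 1*(-1) = -1
Sum: -1 - 1 - 7 = -9

-9


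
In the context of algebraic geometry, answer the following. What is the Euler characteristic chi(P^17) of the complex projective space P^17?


The complex projective space P^17 has one cell in each even real dimension 0, 2, ..., 34.
The cohomology groups are H^{2k}(P^17) = Z for k = 0,...,17, and 0 otherwise.
Euler characteristic = sum of Betti numbers = 1 per even-dimensional cohomology group.
chi(P^17) = 17 + 1 = 18

18


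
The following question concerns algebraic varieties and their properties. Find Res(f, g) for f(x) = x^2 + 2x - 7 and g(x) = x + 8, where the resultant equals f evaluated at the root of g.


For Res(f, x - c), we evaluate f at x = c.
f(-8) = (-8)^2 + 2*(-8) - 7
= 64 - 16 - 7
= 48 - 7 = 41
Res(f, g) = 41

41


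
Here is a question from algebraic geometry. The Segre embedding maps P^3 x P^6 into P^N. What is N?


The Segre embedding maps P^m x P^n into P^N via
all products of coordinates from each factor.
N = (m+1)(n+1) - 1
N = (3+1)(6+1) - 1
N = 4*7 - 1
N = 28 - 1 = 27

27


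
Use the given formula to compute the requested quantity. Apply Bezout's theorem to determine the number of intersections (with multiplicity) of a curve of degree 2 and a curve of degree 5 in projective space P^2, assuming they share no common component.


Bezout's theorem states the intersection count equals the product of degrees.
Intersection count = 2 * 5 = 10

10


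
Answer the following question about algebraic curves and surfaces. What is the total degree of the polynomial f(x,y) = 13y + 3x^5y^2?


Examine each term for its total degree (sum of exponents).
  Term '13y' has total degree 0+1 = 1.
  Term '3x^5y^2' has total degree 5+2 = 7.
The maximum total degree among all terms is 7.

7


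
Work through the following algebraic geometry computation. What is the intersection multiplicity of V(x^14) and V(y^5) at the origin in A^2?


The intersection multiplicity of V(x^a) and V(y^b) at the origin is:
I(O; V(x^14), V(y^5)) = dim_k(k[x,y]/(x^14, y^5))
A basis for k[x,y]/(x^14, y^5) is the set of monomials x^i * y^j
where 0 <= i < 14 and 0 <= j < 5.
The number of such monomials is 14 * 5 = 70

70


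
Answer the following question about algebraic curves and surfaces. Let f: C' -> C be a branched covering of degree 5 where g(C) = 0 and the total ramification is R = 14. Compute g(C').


Riemann-Hurwitz formula: 2g' - 2 = d(2g - 2) + R
Given: d = 5, g = 0, R = 14
2g' - 2 = 5*(2*0 - 2) + 14
2g' - 2 = 5*(-2) + 14
2g' - 2 = -10 + 14 = 4
2g' = 6
g' = 3

3


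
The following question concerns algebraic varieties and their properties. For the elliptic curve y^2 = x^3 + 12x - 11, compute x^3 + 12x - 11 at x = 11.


Compute x^3 + 12x - 11 at x = 11:
x^3 = 11^3 = 1331
12*x = 12*11 = 132
Sum: 1331 + 132 - 11 = 1452

1452


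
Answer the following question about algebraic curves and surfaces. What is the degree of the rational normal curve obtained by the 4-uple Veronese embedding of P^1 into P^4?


The rational normal curve in P^4 is the image of P^1 under the 4-uple Veronese.
A general hyperplane in P^4 pulls back to a degree-4 form on P^1, which has 4 zeros,
so the curve meets a general hyperplane in 4 points. Degree = 4.

4


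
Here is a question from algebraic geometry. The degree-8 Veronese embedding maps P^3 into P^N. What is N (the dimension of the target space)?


The Veronese embedding v_d: P^n -> P^N maps each point to all
degree-d monomials in n+1 homogeneous coordinates.
N = C(n+d, d) - 1
N = C(3+8, 8) - 1
N = C(11, 8) - 1
C(11, 8) = 165
N = 165 - 1 = 164

164


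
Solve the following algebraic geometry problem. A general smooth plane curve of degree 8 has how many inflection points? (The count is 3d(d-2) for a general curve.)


For a general smooth plane curve C of degree d, the inflection points are
the intersection of C with its Hessian curve, which has degree 3(d-2).
By Bezout, the total intersection number is d * 3(d-2) = 8 * 18 = 144.
For a general curve every flex is ordinary, so each contributes
multiplicity 1 to C·Hess(C), and the number of distinct inflection
points is 3d(d-2).
Inflection points = 3*8*(8-2) = 3*8*6 = 144

144


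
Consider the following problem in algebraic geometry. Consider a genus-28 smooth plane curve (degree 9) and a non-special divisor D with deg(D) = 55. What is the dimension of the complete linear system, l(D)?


First, compute the genus of a smooth plane curve of degree 9:
g = (d-1)(d-2)/2 = (9-1)(9-2)/2 = 28
For a non-special divisor D (i.e., h^1(D) = 0), Riemann-Roch gives:
l(D) = deg(D) - g + 1
Since deg(D) = 55 >= 2g - 1 = 55, D is non-special.
l(D) = 55 - 28 + 1 = 28

28


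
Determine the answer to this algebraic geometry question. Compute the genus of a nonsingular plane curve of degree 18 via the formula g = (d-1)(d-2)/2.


Using the genus formula for smooth plane curves:
g = (d-1)(d-2)/2
g = (18-1)(18-2)/2
g = 17*16/2
g = 272/2 = 136

136


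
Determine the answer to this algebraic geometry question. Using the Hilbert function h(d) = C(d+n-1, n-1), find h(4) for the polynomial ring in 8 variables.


The Hilbert function for the polynomial ring in 8 variables is:
h(d) = C(d+n-1, n-1)
h(4) = C(4+8-1, 8-1) = C(11, 7)
= 11! / (7! * 4!)
= 330

330


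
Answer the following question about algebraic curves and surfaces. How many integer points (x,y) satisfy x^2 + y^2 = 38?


Systematically check integer values of x where x^2 <= 38.
For each valid x, check if 38 - x^2 is a perfect square.
Total integer solutions found: 0

0


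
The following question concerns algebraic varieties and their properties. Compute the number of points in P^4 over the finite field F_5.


P^4(F_5) has (q^(n+1) - 1)/(q - 1) points.
= 5^4 + 5^3 + 5^2 + 5^1 + 5^0
= 625 + 125 + 25 + 5 + 1
= 781

781


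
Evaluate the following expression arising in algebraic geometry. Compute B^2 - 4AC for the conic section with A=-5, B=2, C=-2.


The discriminant of a conic Ax^2 + Bxy + Cy^2 + ... = 0 is B^2 - 4AC.
B^2 = 2^2 = 4
4AC = 4*(-5)*(-2) = 40
Discriminant = 4 - 40 = -36

-36


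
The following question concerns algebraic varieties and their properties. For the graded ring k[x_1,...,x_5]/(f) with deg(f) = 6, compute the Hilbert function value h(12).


For R = k[x_1,...,x_n]/(f) with f homogeneous of degree e:
The Hilbert series is (1 - t^e)/(1 - t)^n.
So h(d) = C(d+n-1, n-1) - C(d-e+n-1, n-1) for d >= e.
With n=5, e=6, d=12:
C(12+5-1, 5-1) = C(16, 4) = 1820
C(12-6+5-1, 5-1) = C(10, 4) = 210
h(12) = 1820 - 210 = 1610

1610


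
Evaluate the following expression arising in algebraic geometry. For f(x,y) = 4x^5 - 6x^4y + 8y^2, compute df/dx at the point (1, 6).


df/dx = 5*4*x^4 + 4*(-6)*x^3*y
At (1,6): 5*4*1^4 + 4*(-6)*1^3*6
= 20 - 144
= -124

-124


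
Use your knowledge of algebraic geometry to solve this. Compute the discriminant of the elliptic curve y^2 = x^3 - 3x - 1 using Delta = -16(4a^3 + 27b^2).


Compute each component:
4a^3 = 4*(-3)^3 = 4*(-27) = -108
27b^2 = 27*(-1)^2 = 27*1 = 27
4a^3 + 27b^2 = -108 + 27 = -81
Delta = -16*(-81) = 1296

1296


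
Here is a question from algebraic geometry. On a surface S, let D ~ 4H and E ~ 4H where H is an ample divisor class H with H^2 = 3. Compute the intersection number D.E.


Using bilinearity of the intersection pairing on a surface S:
(aH).(bH) = ab * (H.H)
We have H^2 = 3.
D.E = (4H).(4H) = 4*4*3
= 16*3
= 48

48


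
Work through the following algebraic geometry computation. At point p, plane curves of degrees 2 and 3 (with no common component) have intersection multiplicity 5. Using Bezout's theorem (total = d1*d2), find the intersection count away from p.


By Bezout's theorem, the total intersection number is d1 * d2.
Total = 2 * 3 = 6
Intersection multiplicity at p = 5
Remaining intersections = 6 - 5 = 1

1


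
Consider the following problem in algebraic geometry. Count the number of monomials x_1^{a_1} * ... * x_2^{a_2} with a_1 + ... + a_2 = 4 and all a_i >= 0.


The number of degree-4 monomials in 2 variables is C(d+n-1, n-1).
= C(4+2-1, 2-1) = C(5, 1)
= 5

5


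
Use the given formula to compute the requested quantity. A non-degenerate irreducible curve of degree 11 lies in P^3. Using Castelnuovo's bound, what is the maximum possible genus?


Castelnuovo's bound: write d - 1 = m(r-1) + epsilon with 0 <= epsilon < r-1.
d - 1 = 11 - 1 = 10
r - 1 = 3 - 1 = 2
10 = 5*2 + 0, so m = 5, epsilon = 0
pi(d, r) = m(m-1)(r-1)/2 + m*epsilon
= 5*4*2/2 + 5*0
= 40/2 + 0
= 20 + 0 = 20

20


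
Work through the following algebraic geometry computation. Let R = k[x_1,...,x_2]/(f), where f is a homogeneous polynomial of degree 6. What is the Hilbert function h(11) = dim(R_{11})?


For R = k[x_1,...,x_n]/(f) with f homogeneous of degree e:
The Hilbert series is (1 - t^e)/(1 - t)^n.
So h(d) = C(d+n-1, n-1) - C(d-e+n-1, n-1) for d >= e.
With n=2, e=6, d=11:
C(11+2-1, 2-1) = C(12, 1) = 12
C(11-6+2-1, 2-1) = C(6, 1) = 6
h(11) = 12 - 6 = 6

6


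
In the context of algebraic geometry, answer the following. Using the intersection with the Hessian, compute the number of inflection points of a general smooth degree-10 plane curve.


For a general smooth plane curve C of degree d, the inflection points are
the intersection of C with its Hessian curve, which has degree 3(d-2).
By Bezout, the total intersection number is d * 3(d-2) = 10 * 24 = 240.
For a general curve every flex is ordinary, so each contributes
multiplicity 1 to C·Hess(C), and the number of distinct inflection
points is 3d(d-2).
Inflection points = 3*10*(10-2) = 3*10*8 = 240

240


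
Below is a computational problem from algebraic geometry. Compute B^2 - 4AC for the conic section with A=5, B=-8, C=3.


The discriminant of a conic Ax^2 + Bxy + Cy^2 + ... = 0 is B^2 - 4AC.
B^2 = (-8)^2 = 64
4AC = 4*5*3 = 60
Discriminant = 64 - 60 = 4

4


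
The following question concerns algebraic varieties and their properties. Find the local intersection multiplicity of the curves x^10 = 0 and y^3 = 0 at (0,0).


The intersection multiplicity of V(x^a) and V(y^b) at the origin is:
I(O; V(x^10), V(y^3)) = dim_k(k[x,y]/(x^10, y^3))
A basis for k[x,y]/(x^10, y^3) is the set of monomials x^i * y^j
where 0 <= i < 10 and 0 <= j < 3.
The number of such monomials is 10 * 3 = 30

30


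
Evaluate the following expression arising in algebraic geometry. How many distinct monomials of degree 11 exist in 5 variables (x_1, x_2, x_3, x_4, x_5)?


The number of degree-11 monomials in 5 variables is C(d+n-1, n-1).
= C(11+5-1, 5-1) = C(15, 4)
= 1365

1365


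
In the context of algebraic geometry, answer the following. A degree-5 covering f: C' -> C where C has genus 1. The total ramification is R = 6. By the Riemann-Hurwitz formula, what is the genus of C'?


Riemann-Hurwitz formula: 2g' - 2 = d(2g - 2) + R
Given: d = 5, g = 1, R = 6
2g' - 2 = 5*(2*1 - 2) + 6
2g' - 2 = 5*0 + 6
2g' - 2 = 0 + 6 = 6
2g' = 8
g' = 4

4


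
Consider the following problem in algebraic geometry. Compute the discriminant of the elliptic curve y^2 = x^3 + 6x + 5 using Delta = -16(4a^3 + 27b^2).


Compute each component:
4a^3 = 4*6^3 = 4*216 = 864
27b^2 = 27*5^2 = 27*25 = 675
4a^3 + 27b^2 = 864 + 675 = 1539
Delta = -16*1539 = -24624

-24624


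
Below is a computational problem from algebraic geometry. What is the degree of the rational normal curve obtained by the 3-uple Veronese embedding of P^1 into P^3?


The rational normal curve in P^3 is the image of P^1 under the 3-uple Veronese.
A general hyperplane in P^3 pulls back to a degree-3 form on P^1, which has 3 zeros,
so the curve meets a general hyperplane in 3 points. Degree = 3.

3


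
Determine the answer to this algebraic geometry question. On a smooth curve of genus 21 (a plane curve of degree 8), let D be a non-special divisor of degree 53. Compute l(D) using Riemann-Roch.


First, compute the genus of a smooth plane curve of degree 8:
g = (d-1)(d-2)/2 = (8-1)(8-2)/2 = 21
For a non-special divisor D (i.e., h^1(D) = 0), Riemann-Roch gives:
l(D) = deg(D) - g + 1
Since deg(D) = 53 >= 2g - 1 = 41, D is non-special.
l(D) = 53 - 21 + 1 = 33

33


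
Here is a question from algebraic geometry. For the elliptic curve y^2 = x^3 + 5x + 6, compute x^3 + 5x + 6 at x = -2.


Compute x^3 + 5x + 6 at x = -2:
x^3 = (-2)^3 = -8
5*x = 5*(-2) = -10
Sum: -8 - 10 + 6 = -12

-12


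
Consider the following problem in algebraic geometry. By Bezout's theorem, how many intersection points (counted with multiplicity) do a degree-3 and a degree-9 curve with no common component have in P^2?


Bezout's theorem states the intersection count equals the product of degrees.
Intersection count = 3 * 9 = 27

27


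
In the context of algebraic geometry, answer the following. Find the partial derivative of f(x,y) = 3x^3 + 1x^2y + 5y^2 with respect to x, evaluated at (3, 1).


df/dx = 3*3*x^2 + 2*1*x^1*y
At (3,1): 3*3*3^2 + 2*1*3^1*1
= 81 + 6
= 87

87


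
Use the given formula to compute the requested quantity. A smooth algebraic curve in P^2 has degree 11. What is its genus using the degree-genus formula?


Using the genus formula for smooth plane curves:
g = (d-1)(d-2)/2
g = (11-1)(11-2)/2
g = 10*9/2
g = 90/2 = 45

45


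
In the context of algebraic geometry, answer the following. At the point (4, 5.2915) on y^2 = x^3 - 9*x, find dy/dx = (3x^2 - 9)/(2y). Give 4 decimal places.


Using implicit differentiation of y^2 = x^3 - 9*x:
2y * dy/dx = 3x^2 - 9
dy/dx = (3x^2 - 9)/(2y)
Numerator: 3*4^2 - 9 = 39
Denominator: 2*5.2915 = 10.583
dy/dx = 39/10.583 = 3.6852

3.6852


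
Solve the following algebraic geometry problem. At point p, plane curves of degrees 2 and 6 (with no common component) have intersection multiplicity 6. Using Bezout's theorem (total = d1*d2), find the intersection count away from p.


By Bezout's theorem, the total intersection number is d1 * d2.
Total = 2 * 6 = 12
Intersection multiplicity at p = 6
Remaining intersections = 12 - 6 = 6

6


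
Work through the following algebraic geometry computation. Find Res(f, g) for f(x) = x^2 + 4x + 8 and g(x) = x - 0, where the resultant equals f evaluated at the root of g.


For Res(f, x - c), we evaluate f at x = c.
f(0) = 0^2 + 4*0 + 8
= 0 + 0 + 8
= 0 + 8 = 8
Res(f, g) = 8

8


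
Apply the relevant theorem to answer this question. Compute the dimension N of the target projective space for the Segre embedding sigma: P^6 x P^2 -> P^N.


The Segre embedding maps P^m x P^n into P^N via
all products of coordinates from each factor.
N = (m+1)(n+1) - 1
N = (6+1)(2+1) - 1
N = 7*3 - 1
N = 21 - 1 = 20

20


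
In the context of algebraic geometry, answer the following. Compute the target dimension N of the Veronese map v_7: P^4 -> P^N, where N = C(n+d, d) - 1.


The Veronese embedding v_d: P^n -> P^N maps each point to all
degree-d monomials in n+1 homogeneous coordinates.
N = C(n+d, d) - 1
N = C(4+7, 7) - 1
N = C(11, 7) - 1
C(11, 7) = 330
N = 330 - 1 = 329

329


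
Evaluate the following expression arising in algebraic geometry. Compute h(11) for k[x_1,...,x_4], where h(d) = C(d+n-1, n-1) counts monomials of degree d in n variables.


The Hilbert function for the polynomial ring in 4 variables is:
h(d) = C(d+n-1, n-1)
h(11) = C(11+4-1, 4-1) = C(14, 3)
= 14! / (3! * 11!)
= 364

364


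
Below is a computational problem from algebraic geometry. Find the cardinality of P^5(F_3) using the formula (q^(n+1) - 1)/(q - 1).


P^5(F_3) has (q^(n+1) - 1)/(q - 1) points.
= 3^5 + 3^4 + 3^3 + 3^2 + 3^1 + 3^0
= 243 + 81 + 27 + 9 + 3 + 1
= 364

364


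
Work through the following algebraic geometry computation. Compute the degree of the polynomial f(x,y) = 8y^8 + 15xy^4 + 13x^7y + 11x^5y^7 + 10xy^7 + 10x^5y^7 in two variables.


Examine each term for its total degree (sum of exponents).
  Term '8y^8' has total degree 0+8 = 8.
  Term '15xy^4' has total degree 1+4 = 5.
  Term '13x^7y' has total degree 7+1 = 8.
  Term '11x^5y^7' has total degree 5+7 = 12.
  Term '10xy^7' has total degree 1+7 = 8.
  Term '10x^5y^7' has total degree 5+7 = 12.
The maximum total degree among all terms is 12.

12


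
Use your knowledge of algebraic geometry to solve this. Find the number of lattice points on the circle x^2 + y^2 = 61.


Systematically check integer values of x where x^2 <= 61.
For each valid x, check if 61 - x^2 is a perfect square.
x=5: 61 - 25 = 36, sqrt = 6 (valid)
x=6: 61 - 36 = 25, sqrt = 5 (valid)
Total integer solutions found: 8

8


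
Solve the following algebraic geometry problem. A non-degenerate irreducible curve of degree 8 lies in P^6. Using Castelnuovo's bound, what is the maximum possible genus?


Castelnuovo's bound: write d - 1 = m(r-1) + epsilon with 0 <= epsilon < r-1.
d - 1 = 8 - 1 = 7
r - 1 = 6 - 1 = 5
7 = 1*5 + 2, so m = 1, epsilon = 2
pi(d, r) = m(m-1)(r-1)/2 + m*epsilon
= 1*0*5/2 + 1*2
= 0/2 + 2
= 0 + 2 = 2

2


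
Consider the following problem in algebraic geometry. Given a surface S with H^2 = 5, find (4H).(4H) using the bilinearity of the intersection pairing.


Using bilinearity of the intersection pairing on a surface S:
(aH).(bH) = ab * (H.H)
We have H^2 = 5.
D.E = (4H).(4H) = 4*4*5
= 16*5
= 80

80


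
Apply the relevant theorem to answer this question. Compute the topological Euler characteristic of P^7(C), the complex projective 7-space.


The complex projective space P^7 has one cell in each even real dimension 0, 2, ..., 14.
The cohomology groups are H^{2k}(P^7) = Z for k = 0,...,7, and 0 otherwise.
Euler characteristic = sum of Betti numbers = 1 per even-dimensional cohomology group.
chi(P^7) = 7 + 1 = 8

8


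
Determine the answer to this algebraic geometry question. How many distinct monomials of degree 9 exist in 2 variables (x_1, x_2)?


The number of degree-9 monomials in 2 variables is C(d+n-1, n-1).
= C(9+2-1, 2-1) = C(10, 1)
= 10

10


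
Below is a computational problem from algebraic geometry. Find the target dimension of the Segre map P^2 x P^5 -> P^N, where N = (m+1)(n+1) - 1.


The Segre embedding maps P^m x P^n into P^N via
all products of coordinates from each factor.
N = (m+1)(n+1) - 1
N = (2+1)(5+1) - 1
N = 3*6 - 1
N = 18 - 1 = 17

17


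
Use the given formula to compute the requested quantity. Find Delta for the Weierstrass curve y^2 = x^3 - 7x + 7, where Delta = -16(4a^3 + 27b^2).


Compute each component:
4a^3 = 4*(-7)^3 = 4*(-343) = -1372
27b^2 = 27*7^2 = 27*49 = 1323
4a^3 + 27b^2 = -1372 + 1323 = -49
Delta = -16*(-49) = 784

784


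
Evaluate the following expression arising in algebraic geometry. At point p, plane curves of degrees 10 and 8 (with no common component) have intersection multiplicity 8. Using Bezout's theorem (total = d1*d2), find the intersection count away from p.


By Bezout's theorem, the total intersection number is d1 * d2.
Total = 10 * 8 = 80
Intersection multiplicity at p = 8
Remaining intersections = 80 - 8 = 72

72


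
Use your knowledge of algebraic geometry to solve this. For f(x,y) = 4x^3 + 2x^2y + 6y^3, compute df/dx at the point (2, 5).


df/dx = 3*4*x^2 + 2*2*x^1*y
At (2,5): 3*4*2^2 + 2*2*2^1*5
= 48 + 40
= 88

88


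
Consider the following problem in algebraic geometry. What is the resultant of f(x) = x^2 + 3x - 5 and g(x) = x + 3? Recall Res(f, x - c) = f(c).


For Res(f, x - c), we evaluate f at x = c.
f(-3) = (-3)^2 + 3*(-3) - 5
= 9 - 9 - 5
= 0 - 5 = -5
Res(f, g) = -5

-5


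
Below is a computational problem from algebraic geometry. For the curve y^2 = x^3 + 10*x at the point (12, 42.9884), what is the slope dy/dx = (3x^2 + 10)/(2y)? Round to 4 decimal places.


Using implicit differentiation of y^2 = x^3 + 10*x:
2y * dy/dx = 3x^2 + 10
dy/dx = (3x^2 + 10)/(2y)
Numerator: 3*12^2 + 10 = 442
Denominator: 2*42.9884 = 85.9768
dy/dx = 442/85.9768 = 5.1409

5.1409


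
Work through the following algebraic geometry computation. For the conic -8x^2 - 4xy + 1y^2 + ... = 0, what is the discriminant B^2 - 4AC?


The discriminant of a conic Ax^2 + Bxy + Cy^2 + ... = 0 is B^2 - 4AC.
B^2 = (-4)^2 = 16
4AC = 4*(-8)*1 = -32
Discriminant = 16 + 32 = 48

48


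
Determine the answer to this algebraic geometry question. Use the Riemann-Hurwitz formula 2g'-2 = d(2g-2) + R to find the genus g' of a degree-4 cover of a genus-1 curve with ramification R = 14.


Riemann-Hurwitz formula: 2g' - 2 = d(2g - 2) + R
Given: d = 4, g = 1, R = 14
2g' - 2 = 4*(2*1 - 2) + 14
2g' - 2 = 4*0 + 14
2g' - 2 = 0 + 14 = 14
2g' = 16
g' = 8

8


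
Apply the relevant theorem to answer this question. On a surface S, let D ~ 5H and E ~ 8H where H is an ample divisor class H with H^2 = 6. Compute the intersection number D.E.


Using bilinearity of the intersection pairing on a surface S:
(aH).(bH) = ab * (H.H)
We have H^2 = 6.
D.E = (5H).(8H) = 5*8*6
= 40*6
= 240

240


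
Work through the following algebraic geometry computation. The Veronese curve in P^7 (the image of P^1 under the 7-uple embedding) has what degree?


The rational normal curve in P^7 is the image of P^1 under the 7-uple Veronese.
A general hyperplane in P^7 pulls back to a degree-7 form on P^1, which has 7 zeros,
so the curve meets a general hyperplane in 7 points. Degree = 7.

7


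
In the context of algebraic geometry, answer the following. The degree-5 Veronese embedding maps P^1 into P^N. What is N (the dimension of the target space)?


The Veronese embedding v_d: P^n -> P^N maps each point to all
degree-d monomials in n+1 homogeneous coordinates.
N = C(n+d, d) - 1
N = C(1+5, 5) - 1
N = C(6, 5) - 1
C(6, 5) = 6
N = 6 - 1 = 5

5


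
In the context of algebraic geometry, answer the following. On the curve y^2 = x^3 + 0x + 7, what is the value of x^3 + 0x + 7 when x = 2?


Compute x^3 + 0x + 7 at x = 2:
x^3 = 2^3 = 8
0*x = 0*2 = 0
Sum: 8 + 0 + 7 = 15

15


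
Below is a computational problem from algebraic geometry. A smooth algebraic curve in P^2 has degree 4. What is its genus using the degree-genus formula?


Using the genus formula for smooth plane curves:
g = (d-1)(d-2)/2
g = (4-1)(4-2)/2
g = 3*2/2
g = 6/2 = 3

3


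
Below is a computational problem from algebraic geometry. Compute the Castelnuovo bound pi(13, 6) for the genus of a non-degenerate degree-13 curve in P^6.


Castelnuovo's bound: write d - 1 = m(r-1) + epsilon with 0 <= epsilon < r-1.
d - 1 = 13 - 1 = 12
r - 1 = 6 - 1 = 5
12 = 2*5 + 2, so m = 2, epsilon = 2
pi(d, r) = m(m-1)(r-1)/2 + m*epsilon
= 2*1*5/2 + 2*2
= 10/2 + 4
= 5 + 4 = 9

9


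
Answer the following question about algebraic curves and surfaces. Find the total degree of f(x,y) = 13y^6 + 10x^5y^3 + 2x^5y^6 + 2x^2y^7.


Examine each term for its total degree (sum of exponents).
  Term '13y^6' has total degree 0+6 = 6.
  Term '10x^5y^3' has total degree 5+3 = 8.
  Term '2x^5y^6' has total degree 5+6 = 11.
  Term '2x^2y^7' has total degree 2+7 = 9.
The maximum total degree among all terms is 11.

11


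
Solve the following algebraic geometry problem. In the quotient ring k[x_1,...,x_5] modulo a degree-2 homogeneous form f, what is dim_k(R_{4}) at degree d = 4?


For R = k[x_1,...,x_n]/(f) with f homogeneous of degree e:
The Hilbert series is (1 - t^e)/(1 - t)^n.
So h(d) = C(d+n-1, n-1) - C(d-e+n-1, n-1) for d >= e.
With n=5, e=2, d=4:
C(4+5-1, 5-1) = C(8, 4) = 70
C(4-2+5-1, 5-1) = C(6, 4) = 15
h(4) = 70 - 15 = 55

55


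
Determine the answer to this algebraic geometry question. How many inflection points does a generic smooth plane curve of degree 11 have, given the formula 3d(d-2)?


For a general smooth plane curve C of degree d, the inflection points are
the intersection of C with its Hessian curve, which has degree 3(d-2).
By Bezout, the total intersection number is d * 3(d-2) = 11 * 27 = 297.
For a general curve every flex is ordinary, so each contributes
multiplicity 1 to C·Hess(C), and the number of distinct inflection
points is 3d(d-2).
Inflection points = 3*11*(11-2) = 3*11*9 = 297

297
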